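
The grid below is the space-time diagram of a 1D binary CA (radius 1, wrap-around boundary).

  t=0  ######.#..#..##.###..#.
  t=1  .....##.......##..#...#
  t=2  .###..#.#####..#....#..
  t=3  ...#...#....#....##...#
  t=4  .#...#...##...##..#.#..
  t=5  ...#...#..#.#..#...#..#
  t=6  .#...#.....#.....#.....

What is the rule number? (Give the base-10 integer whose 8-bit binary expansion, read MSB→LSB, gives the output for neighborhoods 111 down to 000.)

97

  ###|.  b7=0 t=0,i=1
  ##.|#  b6=1 t=0,i=5
  #.#|#  b5=1 t=0,i=6
  #..|.  b4=0 t=0,i=8
  .##|.  b3=0 t=0,i=0
  .#.|.  b2=0 t=0,i=7
  ..#|.  b1=0 t=0,i=9
  ...|#  b0=1 t=1,i=1
  bits 01100001 = 97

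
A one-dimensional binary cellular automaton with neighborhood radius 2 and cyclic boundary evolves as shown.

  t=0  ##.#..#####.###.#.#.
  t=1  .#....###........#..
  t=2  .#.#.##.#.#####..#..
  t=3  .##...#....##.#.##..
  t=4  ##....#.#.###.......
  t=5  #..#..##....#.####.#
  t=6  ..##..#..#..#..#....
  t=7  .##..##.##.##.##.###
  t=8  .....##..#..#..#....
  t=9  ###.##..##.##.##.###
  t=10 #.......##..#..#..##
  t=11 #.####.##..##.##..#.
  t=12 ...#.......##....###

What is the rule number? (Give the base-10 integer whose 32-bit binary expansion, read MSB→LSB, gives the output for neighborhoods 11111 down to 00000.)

  nb #####: next=#  (t=0,i=8, bit31=1)
  nb ####.: next=.  (t=0,i=9, bit30=0)
  nb ###.#: next=.  (t=0,i=10, bit29=0)
  nb ###..: next=#  (t=1,i=8, bit28=1)
  nb ##.##: next=.  (t=0,i=11, bit27=0)
  nb ##.#.: next=.  (t=0,i=2, bit26=0)
  nb ##..#: next=.  (t=2,i=15, bit25=0)
  nb ##...: next=.  (t=1,i=9, bit24=0)
  nb #.###: next=.  (t=0,i=12, bit23=0)
  nb #.##.: next=.  (t=0,i=0, bit22=0)
  nb #.#.#: next=.  (t=0,i=16, bit21=0)
  nb #.#..: next=.  (t=0,i=3, bit20=0)
  nb #..##: next=.  (t=0,i=5, bit19=0)
  nb #..#.: next=#  (t=2,i=16, bit18=1)
  nb #...#: next=.  (t=1,i=19, bit17=0)
  nb #....: next=#  (t=1,i=3, bit16=1)
  nb .####: next=#  (t=0,i=7, bit15=1)
  nb .###.: next=.  (t=0,i=13, bit14=0)
  nb .##.#: next=#  (t=0,i=1, bit13=1)
  nb .##..: next=.  (t=3,i=2, bit12=0)
  nb .#.##: next=.  (t=0,i=19, bit11=0)
  nb .#.#.: next=#  (t=0,i=17, bit10=1)
  nb .#..#: next=.  (t=0,i=4, bit9=0)
  nb .#...: next=.  (t=1,i=2, bit8=0)
  nb ..###: next=#  (t=0,i=6, bit7=1)
  nb ..##.: next=#  (t=3,i=1, bit6=1)
  nb ..#.#: next=#  (t=2,i=1, bit5=1)
  nb ..#..: next=#  (t=1,i=1, bit4=1)
  nb ...##: next=#  (t=1,i=5, bit3=1)
  nb ...#.: next=.  (t=1,i=0, bit2=0)
  nb ....#: next=.  (t=1,i=4, bit1=0)
  nb .....: next=#  (t=1,i=11, bit0=1)
  bits 10010000000001011010010011111001 = 2416289017

2416289017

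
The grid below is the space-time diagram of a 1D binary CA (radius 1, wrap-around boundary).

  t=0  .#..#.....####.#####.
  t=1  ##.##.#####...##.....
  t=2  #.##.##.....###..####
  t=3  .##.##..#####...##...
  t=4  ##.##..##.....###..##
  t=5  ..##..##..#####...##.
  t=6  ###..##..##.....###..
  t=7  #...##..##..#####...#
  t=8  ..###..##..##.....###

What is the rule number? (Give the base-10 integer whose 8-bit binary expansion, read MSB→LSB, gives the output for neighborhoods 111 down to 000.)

  ###|.  b7=0 t=0,i=11
  ##.|.  b6=0 t=0,i=13
  #.#|#  b5=1 t=0,i=14
  #..|.  b4=0 t=0,i=2
  .##|#  b3=1 t=0,i=10
  .#.|#  b2=1 t=0,i=1
  ..#|#  b1=1 t=0,i=0
  ...|#  b0=1 t=0,i=6
  bits 00101111 = 47

47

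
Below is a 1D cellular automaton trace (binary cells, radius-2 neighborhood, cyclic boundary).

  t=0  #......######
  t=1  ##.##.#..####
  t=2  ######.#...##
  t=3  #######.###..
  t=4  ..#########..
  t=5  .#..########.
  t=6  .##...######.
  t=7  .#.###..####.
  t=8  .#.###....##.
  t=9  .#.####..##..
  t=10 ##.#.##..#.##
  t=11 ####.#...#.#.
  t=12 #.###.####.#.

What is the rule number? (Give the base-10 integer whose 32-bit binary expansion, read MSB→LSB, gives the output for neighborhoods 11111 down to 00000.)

4259472253

  ##### -> #   bit 31 = 1  t=0,i=9
  ####. -> #   bit 30 = 1  t=0,i=12
  ###.# -> #   bit 29 = 1  t=1,i=1
  ###.. -> #   bit 28 = 1  t=0,i=0
  ##.## -> #   bit 27 = 1  t=1,i=2
  ##.#. -> #   bit 26 = 1  t=1,i=5
  ##..# -> .   bit 25 = 0  t=3,i=11
  ##... -> #   bit 24 = 1  t=0,i=1
  #.### -> #   bit 23 = 1  t=3,i=8
  #.##. -> #   bit 22 = 1  t=1,i=3
  #.#.# -> #   bit 21 = 1  t=10,i=3
  #.#.. -> .   bit 20 = 0  t=1,i=6
  #..## -> .   bit 19 = 0  t=1,i=8
  #..#. -> .   bit 18 = 0  t=5,i=0
  #...# -> #   bit 17 = 1  t=2,i=9
  #.... -> .   bit 16 = 0  t=0,i=2
  .#### -> .   bit 15 = 0  t=0,i=8
  .###. -> #   bit 14 = 1  t=3,i=9
  .##.# -> #   bit 13 = 1  t=1,i=4
  .##.. -> .   bit 12 = 0  t=6,i=2
  .#.## -> .   bit 11 = 0  t=7,i=2
  .#.#. -> .   bit 10 = 0  t=11,i=10
  .#..# -> #   bit 9 = 1  t=1,i=7
  .#... -> #   bit 8 = 1  t=2,i=8
  ..### -> .   bit 7 = 0  t=0,i=7
  ..##. -> #   bit 6 = 1  t=6,i=1
  ..#.# -> #   bit 5 = 1  t=7,i=1
  ..#.. -> #   bit 4 = 1  t=5,i=1
  ...## -> #   bit 3 = 1  t=0,i=6
  ...#. -> #   bit 2 = 1  t=9,i=0
  ....# -> .   bit 1 = 0  t=0,i=5
  ..... -> #   bit 0 = 1  t=0,i=3
  bits 11111101111000100110001101111101 = 4259472253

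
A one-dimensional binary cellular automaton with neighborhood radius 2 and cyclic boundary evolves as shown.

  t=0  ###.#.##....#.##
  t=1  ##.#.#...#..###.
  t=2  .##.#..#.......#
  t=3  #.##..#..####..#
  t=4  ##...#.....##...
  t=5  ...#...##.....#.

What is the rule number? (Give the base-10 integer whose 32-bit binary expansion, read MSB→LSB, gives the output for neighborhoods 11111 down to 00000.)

  #####|#  b31=1 t=0,i=0
  ####.|#  b30=1 t=0,i=1
  ###.#|.  b29=0 t=0,i=2
  ###..|#  b28=1 t=3,i=12
  ##.##|#  b27=1 t=1,i=15
  ##.#.|#  b26=1 t=0,i=3
  ##..#|.  b25=0 t=3,i=4
  ##...|.  b24=0 t=0,i=8
  #.###|#  b23=1 t=0,i=14
  #.##.|.  b22=0 t=0,i=6
  #.#.#|.  b21=0 t=0,i=4
  #.#..|.  b20=0 t=1,i=5
  #..##|.  b19=0 t=1,i=11
  #..#.|#  b18=1 t=2,i=6
  #...#|#  b17=1 t=1,i=7
  #....|#  b16=1 t=0,i=9
  .####|.  b15=0 t=0,i=15
  .###.|.  b14=0 t=1,i=13
  .##.#|#  b13=1 t=1,i=1
  .##..|.  b12=0 t=0,i=7
  .#.##|#  b11=1 t=0,i=5
  .#.#.|#  b10=1 t=1,i=4
  .#..#|.  b9=0 t=1,i=10
  .#...|.  b8=0 t=1,i=6
  ..###|.  b7=0 t=1,i=12
  ..##.|.  b6=0 t=3,i=15
  ..#.#|#  b5=1 t=0,i=12
  ..#..|.  b4=0 t=1,i=9
  ...##|.  b3=0 t=4,i=10
  ...#.|.  b2=0 t=0,i=11
  ....#|.  b1=0 t=0,i=10
  .....|#  b0=1 t=2,i=10
  bits 11011100100001110010110000100001 = 3699846177

3699846177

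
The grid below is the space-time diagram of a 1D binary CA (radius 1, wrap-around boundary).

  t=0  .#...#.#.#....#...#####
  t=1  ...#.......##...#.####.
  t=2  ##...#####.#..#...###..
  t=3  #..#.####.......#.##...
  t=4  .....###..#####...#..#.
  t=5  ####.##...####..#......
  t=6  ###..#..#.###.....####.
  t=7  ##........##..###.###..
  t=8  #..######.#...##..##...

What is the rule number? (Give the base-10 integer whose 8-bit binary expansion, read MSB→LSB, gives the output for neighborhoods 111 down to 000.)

137

  ###|#  b7=1 t=0,i=19
  ##.|.  b6=0 t=0,i=22
  #.#|.  b5=0 t=0,i=0
  #..|.  b4=0 t=0,i=2
  .##|#  b3=1 t=0,i=18
  .#.|.  b2=0 t=0,i=1
  ..#|.  b1=0 t=0,i=4
  ...|#  b0=1 t=0,i=3
  bits 10001001 = 137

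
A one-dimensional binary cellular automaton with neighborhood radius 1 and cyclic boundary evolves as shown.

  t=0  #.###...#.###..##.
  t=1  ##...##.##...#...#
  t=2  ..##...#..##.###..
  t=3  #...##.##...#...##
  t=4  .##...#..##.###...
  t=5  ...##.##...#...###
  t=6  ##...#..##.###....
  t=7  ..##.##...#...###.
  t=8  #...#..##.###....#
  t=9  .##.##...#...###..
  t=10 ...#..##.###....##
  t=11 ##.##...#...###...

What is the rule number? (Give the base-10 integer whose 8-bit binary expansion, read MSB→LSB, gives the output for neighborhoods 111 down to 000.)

  [7] ### => .  t=0,i=3
  [6] ##. => .  t=0,i=4
  [5] #.# => #  t=0,i=1
  [4] #.. => #  t=0,i=5
  [3] .## => .  t=0,i=2
  [2] .#. => #  t=0,i=0
  [1] ..# => .  t=0,i=7
  [0] ... => #  t=0,i=6
  bits 00110101 = 53

53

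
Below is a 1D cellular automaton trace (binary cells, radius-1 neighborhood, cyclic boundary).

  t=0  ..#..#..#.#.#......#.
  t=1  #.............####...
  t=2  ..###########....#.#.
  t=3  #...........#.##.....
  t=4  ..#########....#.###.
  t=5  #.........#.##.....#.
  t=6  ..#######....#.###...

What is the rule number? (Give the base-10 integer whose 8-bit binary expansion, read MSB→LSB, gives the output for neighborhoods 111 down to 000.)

65

  [7] ### => .  t=1,i=15
  [6] ##. => #  t=1,i=17
  [5] #.# => .  t=0,i=9
  [4] #.. => .  t=0,i=3
  [3] .## => .  t=1,i=14
  [2] .#. => .  t=0,i=2
  [1] ..# => .  t=0,i=1
  [0] ... => #  t=0,i=0
  bits 01000001 = 65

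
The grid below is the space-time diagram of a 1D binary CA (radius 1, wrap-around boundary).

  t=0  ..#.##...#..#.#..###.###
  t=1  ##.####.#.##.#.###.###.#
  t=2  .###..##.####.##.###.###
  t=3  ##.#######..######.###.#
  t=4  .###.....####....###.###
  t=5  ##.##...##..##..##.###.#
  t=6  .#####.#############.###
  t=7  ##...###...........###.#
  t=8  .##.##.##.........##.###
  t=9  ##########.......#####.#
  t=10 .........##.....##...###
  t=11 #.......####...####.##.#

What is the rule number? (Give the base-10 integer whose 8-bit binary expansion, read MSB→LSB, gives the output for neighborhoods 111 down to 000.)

  nb ###: next=.  (t=0,i=18, bit7=0)
  nb ##.: next=#  (t=0,i=5, bit6=1)
  nb #.#: next=#  (t=0,i=3, bit5=1)
  nb #..: next=#  (t=0,i=0, bit4=1)
  nb .##: next=#  (t=0,i=4, bit3=1)
  nb .#.: next=.  (t=0,i=2, bit2=0)
  nb ..#: next=#  (t=0,i=1, bit1=1)
  nb ...: next=.  (t=0,i=7, bit0=0)
  bits 01111010 = 122

122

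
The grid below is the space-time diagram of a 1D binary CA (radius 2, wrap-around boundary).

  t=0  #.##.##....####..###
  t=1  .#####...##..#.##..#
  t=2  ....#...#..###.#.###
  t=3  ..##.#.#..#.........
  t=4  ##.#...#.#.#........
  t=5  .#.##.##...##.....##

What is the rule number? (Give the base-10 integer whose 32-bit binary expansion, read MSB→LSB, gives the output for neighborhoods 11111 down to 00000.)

1247551790

  nb #####: next=.  (t=1,i=3, bit31=0)
  nb ####.: next=#  (t=0,i=13, bit30=1)
  nb ###.#: next=.  (t=0,i=0, bit29=0)
  nb ###..: next=.  (t=0,i=14, bit28=0)
  nb ##.##: next=#  (t=0,i=1, bit27=1)
  nb ##.#.: next=.  (t=2,i=14, bit26=0)
  nb ##..#: next=#  (t=0,i=15, bit25=1)
  nb ##...: next=.  (t=0,i=7, bit24=0)
  nb #.###: next=.  (t=1,i=1, bit23=0)
  nb #.##.: next=#  (t=0,i=2, bit22=1)
  nb #.#.#: next=.  (t=2,i=15, bit21=0)
  nb #.#..: next=#  (t=3,i=7, bit20=1)
  nb #..##: next=#  (t=0,i=16, bit19=1)
  nb #..#.: next=#  (t=1,i=12, bit18=1)
  nb #...#: next=.  (t=1,i=7, bit17=0)
  nb #....: next=.  (t=0,i=8, bit16=0)
  nb .####: next=.  (t=0,i=12, bit15=0)
  nb .###.: next=.  (t=2,i=12, bit14=0)
  nb .##.#: next=#  (t=0,i=3, bit13=1)
  nb .##..: next=.  (t=0,i=6, bit12=0)
  nb .#.##: next=.  (t=1,i=0, bit11=0)
  nb .#.#.: next=.  (t=3,i=6, bit10=0)
  nb .#..#: next=.  (t=2,i=9, bit9=0)
  nb .#...: next=#  (t=2,i=5, bit8=1)
  nb ..###: next=.  (t=0,i=11, bit7=0)
  nb ..##.: next=.  (t=1,i=9, bit6=0)
  nb ..#.#: next=#  (t=1,i=13, bit5=1)
  nb ..#..: next=.  (t=2,i=4, bit4=0)
  nb ...##: next=#  (t=0,i=10, bit3=1)
  nb ...#.: next=#  (t=2,i=3, bit2=1)
  nb ....#: next=#  (t=0,i=9, bit1=1)
  nb .....: next=.  (t=3,i=13, bit0=0)
  bits 01001010010111000010000100101110 = 1247551790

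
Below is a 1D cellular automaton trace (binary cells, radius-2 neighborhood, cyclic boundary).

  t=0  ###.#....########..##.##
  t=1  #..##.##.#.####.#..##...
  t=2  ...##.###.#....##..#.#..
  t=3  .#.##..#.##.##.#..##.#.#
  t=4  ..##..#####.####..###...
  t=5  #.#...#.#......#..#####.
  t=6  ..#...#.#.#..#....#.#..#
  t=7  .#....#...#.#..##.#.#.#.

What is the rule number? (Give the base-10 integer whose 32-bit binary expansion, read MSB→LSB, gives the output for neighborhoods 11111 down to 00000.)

  #####|#  b31=1 t=0,i=0
  ####.|.  b30=0 t=0,i=1
  ###.#|.  b29=0 t=0,i=2
  ###..|#  b28=1 t=0,i=16
  ##.##|.  b27=0 t=0,i=21
  ##.#.|#  b26=1 t=0,i=3
  ##..#|.  b25=0 t=0,i=17
  ##...|#  b24=1 t=1,i=21
  #.###|.  b23=0 t=0,i=22
  #.##.|#  b22=1 t=1,i=6
  #.#.#|.  b21=0 t=1,i=9
  #.#..|#  b20=1 t=0,i=4
  #..##|.  b19=0 t=0,i=18
  #..#.|#  b18=1 t=2,i=18
  #...#|.  b17=0 t=1,i=22
  #....|#  b16=1 t=0,i=6
  .####|.  b15=0 t=0,i=10
  .###.|#  b14=1 t=2,i=7
  .##.#|#  b13=1 t=0,i=20
  .##..|.  b12=0 t=1,i=20
  .#.##|#  b11=1 t=1,i=10
  .#.#.|.  b10=0 t=2,i=20
  .#..#|.  b9=0 t=1,i=1
  .#...|.  b8=0 t=0,i=5
  ..###|#  b7=1 t=0,i=9
  ..##.|#  b6=1 t=0,i=19
  ..#.#|#  b5=1 t=2,i=19
  ..#..|.  b4=0 t=1,i=0
  ...##|.  b3=0 t=0,i=8
  ...#.|.  b2=0 t=1,i=23
  ....#|#  b1=1 t=0,i=7
  .....|.  b0=0 t=2,i=0
  bits 10010101010101010110100011100010 = 2505402594

2505402594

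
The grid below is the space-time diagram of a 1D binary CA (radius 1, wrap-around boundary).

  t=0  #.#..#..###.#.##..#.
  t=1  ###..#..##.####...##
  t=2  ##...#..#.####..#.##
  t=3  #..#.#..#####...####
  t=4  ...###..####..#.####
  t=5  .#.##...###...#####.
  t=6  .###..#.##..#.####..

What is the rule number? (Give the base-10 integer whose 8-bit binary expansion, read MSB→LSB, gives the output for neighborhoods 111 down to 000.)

173

  [7] ### => #  t=0,i=9
  [6] ##. => .  t=0,i=10
  [5] #.# => #  t=0,i=1
  [4] #.. => .  t=0,i=3
  [3] .## => #  t=0,i=8
  [2] .#. => #  t=0,i=0
  [1] ..# => .  t=0,i=4
  [0] ... => #  t=1,i=16
  bits 10101101 = 173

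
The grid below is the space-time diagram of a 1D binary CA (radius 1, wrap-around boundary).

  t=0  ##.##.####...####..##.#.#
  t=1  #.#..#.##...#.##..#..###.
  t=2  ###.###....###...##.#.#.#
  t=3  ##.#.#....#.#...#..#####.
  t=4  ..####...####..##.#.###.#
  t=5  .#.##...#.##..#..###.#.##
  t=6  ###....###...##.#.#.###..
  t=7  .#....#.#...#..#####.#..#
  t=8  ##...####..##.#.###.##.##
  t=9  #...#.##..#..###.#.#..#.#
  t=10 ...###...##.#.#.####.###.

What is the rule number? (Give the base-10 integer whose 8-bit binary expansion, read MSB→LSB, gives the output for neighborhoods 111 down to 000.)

  nb ###: next=#  (t=0,i=0, bit7=1)
  nb ##.: next=.  (t=0,i=1, bit6=0)
  nb #.#: next=#  (t=0,i=2, bit5=1)
  nb #..: next=.  (t=0,i=10, bit4=0)
  nb .##: next=.  (t=0,i=3, bit3=0)
  nb .#.: next=#  (t=0,i=22, bit2=1)
  nb ..#: next=#  (t=0,i=12, bit1=1)
  nb ...: next=.  (t=0,i=11, bit0=0)
  bits 10100110 = 166

166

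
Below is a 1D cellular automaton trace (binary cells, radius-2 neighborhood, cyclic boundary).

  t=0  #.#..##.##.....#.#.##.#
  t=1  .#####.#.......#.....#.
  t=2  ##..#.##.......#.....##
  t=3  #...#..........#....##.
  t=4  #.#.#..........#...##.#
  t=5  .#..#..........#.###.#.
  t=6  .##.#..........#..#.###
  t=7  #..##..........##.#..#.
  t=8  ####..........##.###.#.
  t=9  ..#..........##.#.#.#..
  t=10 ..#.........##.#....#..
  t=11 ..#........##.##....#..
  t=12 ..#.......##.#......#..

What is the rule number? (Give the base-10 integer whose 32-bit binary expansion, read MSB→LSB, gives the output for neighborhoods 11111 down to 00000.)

1276789496

  #####|.  b31=0 t=1,i=3
  ####.|#  b30=1 t=1,i=4
  ###.#|.  b29=0 t=1,i=5
  ###..|.  b28=0 t=2,i=1
  ##.##|#  b27=1 t=0,i=7
  ##.#.|#  b26=1 t=0,i=1
  ##..#|.  b25=0 t=2,i=2
  ##...|.  b24=0 t=0,i=10
  #.###|.  b23=0 t=5,i=17
  #.##.|.  b22=0 t=0,i=8
  #.#.#|.  b21=0 t=0,i=17
  #.#..|#  b20=1 t=0,i=2
  #..##|#  b19=1 t=0,i=4
  #..#.|.  b18=0 t=2,i=3
  #...#|#  b17=1 t=3,i=2
  #....|.  b16=0 t=0,i=11
  .####|.  b15=0 t=1,i=2
  .###.|#  b14=1 t=5,i=18
  .##.#|.  b13=0 t=0,i=0
  .##..|.  b12=0 t=0,i=9
  .#.##|.  b11=0 t=0,i=18
  .#.#.|.  b10=0 t=0,i=16
  .#..#|#  b9=1 t=0,i=3
  .#...|.  b8=0 t=1,i=8
  ..###|#  b7=1 t=1,i=1
  ..##.|#  b6=1 t=0,i=5
  ..#.#|#  b5=1 t=0,i=15
  ..#..|#  b4=1 t=1,i=15
  ...##|#  b3=1 t=2,i=20
  ...#.|.  b2=0 t=0,i=14
  ....#|.  b1=0 t=0,i=13
  .....|.  b0=0 t=0,i=12
  bits 01001100000110100100001011111000 = 1276789496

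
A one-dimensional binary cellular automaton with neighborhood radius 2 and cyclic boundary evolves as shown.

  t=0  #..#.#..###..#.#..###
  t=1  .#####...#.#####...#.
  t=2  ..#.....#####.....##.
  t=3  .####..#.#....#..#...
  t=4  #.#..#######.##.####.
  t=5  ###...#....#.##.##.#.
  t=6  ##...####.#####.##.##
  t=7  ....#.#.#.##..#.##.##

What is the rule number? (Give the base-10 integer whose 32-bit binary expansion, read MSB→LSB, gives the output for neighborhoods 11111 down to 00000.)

  #####|.  b31=0 t=1,i=3
  ####.|.  b30=0 t=0,i=20
  ###.#|#  b29=1 t=4,i=11
  ###..|.  b28=0 t=0,i=0
  ##.##|.  b27=0 t=4,i=12
  ##.#.|.  b26=0 t=4,i=20
  ##..#|#  b25=1 t=0,i=1
  ##...|.  b24=0 t=1,i=6
  #.###|#  b23=1 t=1,i=11
  #.##.|#  b22=1 t=4,i=13
  #.#.#|#  b21=1 t=4,i=0
  #.#..|#  b20=1 t=0,i=5
  #..##|.  b19=0 t=0,i=7
  #..#.|#  b18=1 t=0,i=2
  #...#|.  b17=0 t=1,i=7
  #....|#  b16=1 t=2,i=4
  .####|#  b15=1 t=0,i=19
  .###.|#  b14=1 t=0,i=9
  .##.#|#  b13=1 t=4,i=14
  .##..|.  b12=0 t=2,i=19
  .#.##|#  b11=1 t=1,i=10
  .#.#.|#  b10=1 t=0,i=4
  .#..#|.  b9=0 t=0,i=6
  .#...|#  b8=1 t=2,i=3
  ..###|.  b7=0 t=0,i=8
  ..##.|.  b6=0 t=2,i=18
  ..#.#|#  b5=1 t=0,i=3
  ..#..|#  b4=1 t=1,i=19
  ...##|#  b3=1 t=2,i=7
  ...#.|#  b2=1 t=1,i=8
  ....#|.  b1=0 t=2,i=6
  .....|.  b0=0 t=2,i=5
  bits 00100010111101011110110100111100 = 586542396

586542396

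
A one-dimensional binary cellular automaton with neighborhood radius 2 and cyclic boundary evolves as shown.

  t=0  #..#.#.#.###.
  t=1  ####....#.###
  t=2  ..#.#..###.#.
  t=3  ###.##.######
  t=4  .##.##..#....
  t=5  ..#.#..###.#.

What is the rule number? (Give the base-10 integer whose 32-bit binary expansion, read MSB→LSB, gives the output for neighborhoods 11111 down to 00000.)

1700195253

  #####|.  b31=0 t=1,i=0
  ####.|#  b30=1 t=1,i=2
  ###.#|#  b29=1 t=0,i=11
  ###..|.  b28=0 t=1,i=3
  ##.##|.  b27=0 t=3,i=3
  ##.#.|#  b26=1 t=0,i=12
  ##..#|.  b25=0 t=4,i=6
  ##...|#  b24=1 t=1,i=4
  #.###|.  b23=0 t=0,i=9
  #.##.|#  b22=1 t=3,i=4
  #.#.#|.  b21=0 t=0,i=5
  #.#..|#  b20=1 t=0,i=0
  #..##|.  b19=0 t=2,i=6
  #..#.|#  b18=1 t=0,i=2
  #...#|#  b17=1 t=2,i=0
  #....|.  b16=0 t=1,i=5
  .####|#  b15=1 t=1,i=11
  .###.|#  b14=1 t=0,i=10
  .##.#|#  b13=1 t=3,i=5
  .##..|.  b12=0 t=4,i=5
  .#.##|#  b11=1 t=0,i=8
  .#.#.|.  b10=0 t=0,i=4
  .#..#|#  b9=1 t=0,i=1
  .#...|#  b8=1 t=2,i=12
  ..###|#  b7=1 t=2,i=7
  ..##.|.  b6=0 t=4,i=1
  ..#.#|#  b5=1 t=0,i=3
  ..#..|#  b4=1 t=4,i=8
  ...##|.  b3=0 t=4,i=0
  ...#.|#  b2=1 t=1,i=7
  ....#|.  b1=0 t=1,i=6
  .....|#  b0=1 t=4,i=11
  bits 01100101010101101110101110110101 = 1700195253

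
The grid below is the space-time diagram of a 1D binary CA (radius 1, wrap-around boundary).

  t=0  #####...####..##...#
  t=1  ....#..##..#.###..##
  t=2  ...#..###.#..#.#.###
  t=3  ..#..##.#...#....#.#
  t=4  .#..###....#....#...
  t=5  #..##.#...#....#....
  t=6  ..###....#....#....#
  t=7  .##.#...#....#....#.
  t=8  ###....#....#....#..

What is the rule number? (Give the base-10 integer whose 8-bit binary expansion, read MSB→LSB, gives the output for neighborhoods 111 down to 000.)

  [7] ### => .  t=0,i=0
  [6] ##. => #  t=0,i=4
  [5] #.# => .  t=1,i=12
  [4] #.. => .  t=0,i=5
  [3] .## => #  t=0,i=8
  [2] .#. => .  t=1,i=4
  [1] ..# => #  t=0,i=7
  [0] ... => .  t=0,i=6
  bits 01001010 = 74

74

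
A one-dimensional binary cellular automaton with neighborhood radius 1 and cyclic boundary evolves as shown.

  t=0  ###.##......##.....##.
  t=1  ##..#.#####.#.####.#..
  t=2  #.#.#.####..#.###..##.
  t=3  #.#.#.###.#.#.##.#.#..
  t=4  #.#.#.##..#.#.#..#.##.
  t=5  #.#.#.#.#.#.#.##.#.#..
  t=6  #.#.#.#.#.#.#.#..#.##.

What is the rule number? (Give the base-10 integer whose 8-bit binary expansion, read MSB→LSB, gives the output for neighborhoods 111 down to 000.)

  nb ###: next=#  (t=0,i=1, bit7=1)
  nb ##.: next=.  (t=0,i=2, bit6=0)
  nb #.#: next=.  (t=0,i=3, bit5=0)
  nb #..: next=#  (t=0,i=6, bit4=1)
  nb .##: next=#  (t=0,i=0, bit3=1)
  nb .#.: next=#  (t=1,i=4, bit2=1)
  nb ..#: next=.  (t=0,i=11, bit1=0)
  nb ...: next=#  (t=0,i=7, bit0=1)
  bits 10011101 = 157

157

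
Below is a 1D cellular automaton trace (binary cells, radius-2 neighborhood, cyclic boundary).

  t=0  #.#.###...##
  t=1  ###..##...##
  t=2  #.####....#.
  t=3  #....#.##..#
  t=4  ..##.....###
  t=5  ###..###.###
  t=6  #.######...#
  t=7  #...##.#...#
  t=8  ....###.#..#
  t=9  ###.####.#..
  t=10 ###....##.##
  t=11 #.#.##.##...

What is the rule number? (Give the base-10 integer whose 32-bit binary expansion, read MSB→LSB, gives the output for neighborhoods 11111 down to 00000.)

  #####|#  b31=1 t=1,i=0
  ####.|.  b30=0 t=1,i=1
  ###.#|#  b29=1 t=0,i=0
  ###..|#  b28=1 t=0,i=6
  ##.##|.  b27=0 t=5,i=8
  ##.#.|#  b26=1 t=0,i=1
  ##..#|#  b25=1 t=1,i=3
  ##...|.  b24=0 t=0,i=7
  #.###|.  b23=0 t=0,i=4
  #.##.|.  b22=0 t=3,i=7
  #.#.#|#  b21=1 t=0,i=2
  #.#..|.  b20=0 t=7,i=7
  #..##|#  b19=1 t=1,i=4
  #..#.|.  b18=0 t=8,i=10
  #...#|.  b17=0 t=0,i=8
  #....|#  b16=1 t=2,i=7
  .####|.  b15=0 t=1,i=11
  .###.|#  b14=1 t=0,i=5
  .##.#|#  b13=1 t=6,i=0
  .##..|.  b12=0 t=1,i=6
  .#.##|.  b11=0 t=0,i=3
  .#.#.|#  b10=1 t=2,i=11
  .#..#|#  b9=1 t=8,i=9
  .#...|#  b8=1 t=7,i=8
  ..###|#  b7=1 t=0,i=10
  ..##.|#  b6=1 t=1,i=5
  ..#.#|.  b5=0 t=2,i=10
  ..#..|.  b4=0 t=8,i=11
  ...##|.  b3=0 t=0,i=9
  ...#.|.  b2=0 t=2,i=9
  ....#|#  b1=1 t=2,i=8
  .....|#  b0=1 t=4,i=6
  bits 10110110001010010110011111000011 = 3056166851

3056166851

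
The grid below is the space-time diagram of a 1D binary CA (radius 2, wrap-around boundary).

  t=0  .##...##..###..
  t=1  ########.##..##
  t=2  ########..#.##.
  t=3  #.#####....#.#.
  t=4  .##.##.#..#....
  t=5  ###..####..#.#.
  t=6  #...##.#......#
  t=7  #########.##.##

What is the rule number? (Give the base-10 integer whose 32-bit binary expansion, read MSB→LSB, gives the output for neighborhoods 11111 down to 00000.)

3852090317

  [31] ##### => #  t=1,i=0
  [30] ####. => #  t=1,i=6
  [29] ###.# => #  t=1,i=7
  [28] ###.. => .  t=0,i=12
  [27] ##.## => .  t=1,i=8
  [26] ##.#. => #  t=4,i=6
  [25] ##..# => .  t=0,i=8
  [24] ##... => #  t=0,i=3
  [23] #.### => #  t=2,i=0
  [22] #.##. => .  t=1,i=9
  [21] #.#.# => .  t=3,i=0
  [20] #.#.. => #  t=4,i=7
  [19] #..## => #  t=0,i=9
  [18] #..#. => .  t=2,i=9
  [17] #...# => #  t=0,i=4
  [16] #.... => .  t=3,i=8
  [15] .#### => .  t=1,i=14
  [14] .###. => .  t=0,i=11
  [13] .##.# => #  t=2,i=13
  [12] .##.. => #  t=0,i=2
  [11] .#.## => #  t=2,i=11
  [10] .#.#. => .  t=3,i=12
  [9] .#..# => #  t=4,i=8
  [8] .#... => #  t=4,i=11
  [7] ..### => #  t=0,i=10
  [6] ..##. => #  t=0,i=1
  [5] ..#.# => .  t=2,i=10
  [4] ..#.. => .  t=4,i=10
  [3] ...## => #  t=0,i=0
  [2] ...#. => #  t=3,i=10
  [1] ....# => .  t=3,i=9
  [0] ..... => #  t=4,i=13
  bits 11100101100110100011101111001101 = 3852090317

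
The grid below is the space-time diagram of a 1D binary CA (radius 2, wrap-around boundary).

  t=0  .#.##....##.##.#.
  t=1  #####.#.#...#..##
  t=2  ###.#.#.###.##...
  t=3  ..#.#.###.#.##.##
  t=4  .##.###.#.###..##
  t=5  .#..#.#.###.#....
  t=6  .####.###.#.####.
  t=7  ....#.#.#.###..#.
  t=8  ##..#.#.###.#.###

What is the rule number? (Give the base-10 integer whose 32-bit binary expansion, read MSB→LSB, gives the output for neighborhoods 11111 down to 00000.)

2968984377

  [31] ##### => #  t=1,i=0
  [30] ####. => .  t=1,i=3
  [29] ###.# => #  t=1,i=4
  [28] ###.. => #  t=4,i=12
  [27] ##.## => .  t=0,i=11
  [26] ##.#. => .  t=0,i=14
  [25] ##..# => .  t=3,i=0
  [24] ##... => .  t=0,i=5
  [23] #.### => #  t=2,i=8
  [22] #.##. => #  t=0,i=3
  [21] #.#.# => #  t=1,i=6
  [20] #.#.. => #  t=0,i=15
  [19] #..## => .  t=1,i=14
  [18] #..#. => #  t=0,i=0
  [17] #...# => #  t=1,i=10
  [16] #.... => #  t=0,i=6
  [15] .#### => .  t=1,i=16
  [14] .###. => .  t=2,i=1
  [13] .##.# => .  t=0,i=10
  [12] .##.. => #  t=0,i=4
  [11] .#.## => #  t=0,i=2
  [10] .#.#. => .  t=1,i=7
  [9] .#..# => #  t=0,i=16
  [8] .#... => #  t=1,i=9
  [7] ..### => .  t=1,i=15
  [6] ..##. => .  t=0,i=9
  [5] ..#.# => #  t=0,i=1
  [4] ..#.. => #  t=1,i=12
  [3] ...## => #  t=0,i=8
  [2] ...#. => .  t=1,i=11
  [1] ....# => .  t=0,i=7
  [0] ..... => #  t=5,i=15
  bits 10110000111101110001101100111001 = 2968984377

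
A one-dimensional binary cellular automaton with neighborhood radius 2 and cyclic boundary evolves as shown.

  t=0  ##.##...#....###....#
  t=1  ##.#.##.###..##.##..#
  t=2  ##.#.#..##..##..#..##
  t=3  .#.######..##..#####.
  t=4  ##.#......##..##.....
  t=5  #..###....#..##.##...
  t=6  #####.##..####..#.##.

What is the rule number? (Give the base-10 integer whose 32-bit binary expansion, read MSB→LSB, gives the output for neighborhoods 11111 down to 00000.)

570378224

  nb #####: next=.  (t=3,i=5, bit31=0)
  nb ####.: next=.  (t=2,i=0, bit30=0)
  nb ###.#: next=#  (t=0,i=1, bit29=1)
  nb ###..: next=.  (t=0,i=15, bit28=0)
  nb ##.##: next=.  (t=0,i=2, bit27=0)
  nb ##.#.: next=.  (t=1,i=2, bit26=0)
  nb ##..#: next=.  (t=1,i=11, bit25=0)
  nb ##...: next=#  (t=0,i=5, bit24=1)
  nb #.###: next=#  (t=1,i=8, bit23=1)
  nb #.##.: next=#  (t=0,i=3, bit22=1)
  nb #.#.#: next=#  (t=1,i=3, bit21=1)
  nb #.#..: next=#  (t=2,i=5, bit20=1)
  nb #..##: next=#  (t=1,i=12, bit19=1)
  nb #..#.: next=#  (t=2,i=15, bit18=1)
  nb #...#: next=#  (t=0,i=6, bit17=1)
  nb #....: next=#  (t=0,i=10, bit16=1)
  nb .####: next=.  (t=2,i=20, bit15=0)
  nb .###.: next=#  (t=0,i=0, bit14=1)
  nb .##.#: next=.  (t=1,i=6, bit13=0)
  nb .##..: next=.  (t=0,i=4, bit12=0)
  nb .#.##: next=.  (t=1,i=4, bit11=0)
  nb .#.#.: next=#  (t=2,i=4, bit10=1)
  nb .#..#: next=#  (t=2,i=6, bit9=1)
  nb .#...: next=#  (t=0,i=9, bit8=1)
  nb ..###: next=#  (t=0,i=13, bit7=1)
  nb ..##.: next=#  (t=1,i=13, bit6=1)
  nb ..#.#: next=#  (t=3,i=1, bit5=1)
  nb ..#..: next=#  (t=0,i=8, bit4=1)
  nb ...##: next=.  (t=0,i=12, bit3=0)
  nb ...#.: next=.  (t=0,i=7, bit2=0)
  nb ....#: next=.  (t=0,i=11, bit1=0)
  nb .....: next=.  (t=4,i=6, bit0=0)
  bits 00100001111111110100011111110000 = 570378224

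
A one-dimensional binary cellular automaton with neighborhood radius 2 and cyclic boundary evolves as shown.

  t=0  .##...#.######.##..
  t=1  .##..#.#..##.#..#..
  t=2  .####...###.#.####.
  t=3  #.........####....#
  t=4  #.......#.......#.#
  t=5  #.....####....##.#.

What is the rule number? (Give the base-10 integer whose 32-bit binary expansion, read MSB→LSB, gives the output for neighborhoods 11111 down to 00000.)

  #####|#  b31=1 t=0,i=10
  ####.|.  b30=0 t=0,i=12
  ###.#|#  b29=1 t=0,i=13
  ###..|.  b28=0 t=2,i=4
  ##.##|.  b27=0 t=0,i=14
  ##.#.|#  b26=1 t=1,i=12
  ##..#|#  b25=1 t=1,i=3
  ##...|.  b24=0 t=0,i=3
  #.###|.  b23=0 t=0,i=8
  #.##.|.  b22=0 t=0,i=15
  #.#.#|#  b21=1 t=2,i=12
  #.#..|.  b20=0 t=1,i=7
  #..##|#  b19=1 t=1,i=9
  #..#.|#  b18=1 t=1,i=4
  #...#|.  b17=0 t=0,i=4
  #....|.  b16=0 t=3,i=2
  .####|.  b15=0 t=0,i=9
  .###.|.  b14=0 t=2,i=9
  .##.#|.  b13=0 t=1,i=11
  .##..|#  b12=1 t=0,i=2
  .#.##|#  b11=1 t=0,i=7
  .#.#.|.  b10=0 t=1,i=6
  .#..#|#  b9=1 t=1,i=8
  .#...|#  b8=1 t=1,i=17
  ..###|.  b7=0 t=2,i=1
  ..##.|#  b6=1 t=0,i=1
  ..#.#|.  b5=0 t=0,i=6
  ..#..|#  b4=1 t=1,i=16
  ...##|.  b3=0 t=0,i=0
  ...#.|#  b2=1 t=0,i=5
  ....#|#  b1=1 t=3,i=8
  .....|.  b0=0 t=3,i=3
  bits 10100110001011000001101101010110 = 2787908438

2787908438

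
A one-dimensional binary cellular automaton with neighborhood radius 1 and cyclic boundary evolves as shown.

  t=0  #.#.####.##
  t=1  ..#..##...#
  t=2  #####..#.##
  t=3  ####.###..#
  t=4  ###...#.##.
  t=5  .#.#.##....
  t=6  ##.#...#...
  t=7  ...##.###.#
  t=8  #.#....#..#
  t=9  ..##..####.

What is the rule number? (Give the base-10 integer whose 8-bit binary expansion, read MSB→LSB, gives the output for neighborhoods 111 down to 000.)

  [7] ### => #  t=0,i=5
  [6] ##. => .  t=0,i=0
  [5] #.# => .  t=0,i=1
  [4] #.. => #  t=1,i=0
  [3] .## => .  t=0,i=4
  [2] .#. => #  t=0,i=2
  [1] ..# => #  t=1,i=1
  [0] ... => .  t=1,i=8
  bits 10010110 = 150

150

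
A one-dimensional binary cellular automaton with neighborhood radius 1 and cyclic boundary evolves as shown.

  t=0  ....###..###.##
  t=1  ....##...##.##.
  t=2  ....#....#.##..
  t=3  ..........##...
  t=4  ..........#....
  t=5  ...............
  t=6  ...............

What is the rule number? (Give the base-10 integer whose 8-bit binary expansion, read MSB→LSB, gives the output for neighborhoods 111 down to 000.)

  ### -> #   bit 7 = 1  t=0,i=5
  ##. -> .   bit 6 = 0  t=0,i=6
  #.# -> #   bit 5 = 1  t=0,i=12
  #.. -> .   bit 4 = 0  t=0,i=0
  .## -> #   bit 3 = 1  t=0,i=4
  .#. -> .   bit 2 = 0  t=2,i=4
  ..# -> .   bit 1 = 0  t=0,i=3
  ... -> .   bit 0 = 0  t=0,i=1
  bits 10101000 = 168

168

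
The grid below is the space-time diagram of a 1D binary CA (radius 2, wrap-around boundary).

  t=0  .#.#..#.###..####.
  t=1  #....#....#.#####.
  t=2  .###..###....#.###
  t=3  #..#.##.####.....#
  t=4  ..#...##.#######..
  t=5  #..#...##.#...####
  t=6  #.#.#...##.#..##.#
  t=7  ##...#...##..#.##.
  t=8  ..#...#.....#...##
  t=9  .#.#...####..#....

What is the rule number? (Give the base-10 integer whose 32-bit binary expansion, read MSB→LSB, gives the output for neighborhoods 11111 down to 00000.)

  ##### -> .   bit 31 = 0  t=1,i=14
  ####. -> #   bit 30 = 1  t=0,i=15
  ###.# -> #   bit 29 = 1  t=1,i=16
  ###.. -> #   bit 28 = 1  t=0,i=10
  ##.## -> #   bit 27 = 1  t=2,i=0
  ##.#. -> #   bit 26 = 1  t=1,i=17
  ##..# -> .   bit 25 = 0  t=0,i=11
  ##... -> #   bit 24 = 1  t=2,i=9
  #.### -> .   bit 23 = 0  t=0,i=8
  #.##. -> .   bit 22 = 0  t=3,i=5
  #.#.# -> .   bit 21 = 0  t=6,i=2
  #.#.. -> .   bit 20 = 0  t=0,i=3
  #..## -> #   bit 19 = 1  t=0,i=12
  #..#. -> #   bit 18 = 1  t=0,i=0
  #...# -> .   bit 17 = 0  t=4,i=4
  #.... -> #   bit 16 = 1  t=1,i=2
  .#### -> #   bit 15 = 1  t=0,i=14
  .###. -> .   bit 14 = 0  t=0,i=9
  .##.# -> #   bit 13 = 1  t=3,i=6
  .##.. -> .   bit 12 = 0  t=3,i=0
  .#.## -> .   bit 11 = 0  t=0,i=7
  .#.#. -> .   bit 10 = 0  t=0,i=2
  .#..# -> .   bit 9 = 0  t=0,i=4
  .#... -> #   bit 8 = 1  t=1,i=1
  ..### -> #   bit 7 = 1  t=0,i=13
  ..##. -> .   bit 6 = 0  t=3,i=17
  ..#.# -> .   bit 5 = 0  t=0,i=1
  ..#.. -> .   bit 4 = 0  t=1,i=5
  ...## -> .   bit 3 = 0  t=3,i=16
  ...#. -> .   bit 2 = 0  t=1,i=4
  ....# -> #   bit 1 = 1  t=1,i=3
  ..... -> #   bit 0 = 1  t=3,i=14
  bits 01111101000011011010000110000011 = 2098045315

2098045315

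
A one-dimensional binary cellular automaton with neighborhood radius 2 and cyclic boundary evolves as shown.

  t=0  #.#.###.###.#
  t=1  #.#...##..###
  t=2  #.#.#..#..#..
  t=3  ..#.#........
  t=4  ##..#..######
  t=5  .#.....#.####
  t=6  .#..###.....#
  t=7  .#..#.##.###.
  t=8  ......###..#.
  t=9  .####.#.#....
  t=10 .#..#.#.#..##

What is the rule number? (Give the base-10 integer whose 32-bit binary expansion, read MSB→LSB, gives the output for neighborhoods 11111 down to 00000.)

3111268487

  ##### -> #   bit 31 = 1  t=4,i=9
  ####. -> .   bit 30 = 0  t=1,i=12
  ###.# -> #   bit 29 = 1  t=0,i=6
  ###.. -> #   bit 28 = 1  t=4,i=1
  ##.## -> #   bit 27 = 1  t=0,i=7
  ##.#. -> .   bit 26 = 0  t=0,i=1
  ##..# -> .   bit 25 = 0  t=1,i=8
  ##... -> #   bit 24 = 1  t=6,i=7
  #.### -> .   bit 23 = 0  t=0,i=4
  #.##. -> #   bit 22 = 1  t=0,i=12
  #.#.# -> #   bit 21 = 1  t=0,i=2
  #.#.. -> #   bit 20 = 1  t=1,i=2
  #..## -> .   bit 19 = 0  t=1,i=9
  #..#. -> .   bit 18 = 0  t=2,i=6
  #...# -> #   bit 17 = 1  t=1,i=4
  #.... -> .   bit 16 = 0  t=3,i=6
  .#### -> .   bit 15 = 0  t=1,i=11
  .###. -> .   bit 14 = 0  t=0,i=5
  .##.# -> #   bit 13 = 1  t=0,i=0
  .##.. -> #   bit 12 = 1  t=1,i=7
  .#.## -> .   bit 11 = 0  t=0,i=3
  .#.#. -> .   bit 10 = 0  t=2,i=1
  .#..# -> .   bit 9 = 0  t=2,i=5
  .#... -> .   bit 8 = 0  t=1,i=3
  ..### -> #   bit 7 = 1  t=1,i=10
  ..##. -> .   bit 6 = 0  t=1,i=6
  ..#.# -> .   bit 5 = 0  t=2,i=0
  ..#.. -> .   bit 4 = 0  t=2,i=7
  ...## -> .   bit 3 = 0  t=1,i=5
  ...#. -> #   bit 2 = 1  t=3,i=1
  ....# -> #   bit 1 = 1  t=3,i=0
  ..... -> #   bit 0 = 1  t=3,i=7
  bits 10111001011100100011000010000111 = 3111268487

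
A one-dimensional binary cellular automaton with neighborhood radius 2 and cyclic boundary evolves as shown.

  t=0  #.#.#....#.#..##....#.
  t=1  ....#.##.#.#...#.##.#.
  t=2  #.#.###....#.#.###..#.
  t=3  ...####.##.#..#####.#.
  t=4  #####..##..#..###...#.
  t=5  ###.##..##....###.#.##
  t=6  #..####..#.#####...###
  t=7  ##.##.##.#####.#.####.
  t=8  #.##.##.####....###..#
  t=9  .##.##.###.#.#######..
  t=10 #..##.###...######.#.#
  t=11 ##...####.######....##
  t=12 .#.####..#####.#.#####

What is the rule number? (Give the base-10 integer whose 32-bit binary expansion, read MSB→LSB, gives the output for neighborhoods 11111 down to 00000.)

  ##### -> #   bit 31 = 1  t=3,i=16
  ####. -> .   bit 30 = 0  t=3,i=5
  ###.# -> .   bit 29 = 0  t=3,i=6
  ###.. -> #   bit 28 = 1  t=2,i=6
  ##.## -> #   bit 27 = 1  t=3,i=7
  ##.#. -> .   bit 26 = 0  t=1,i=8
  ##..# -> #   bit 25 = 1  t=2,i=18
  ##... -> .   bit 24 = 0  t=0,i=16
  #.### -> #   bit 23 = 1  t=2,i=4
  #.##. -> #   bit 22 = 1  t=1,i=6
  #.#.# -> .   bit 21 = 0  t=0,i=0
  #.#.. -> #   bit 20 = 1  t=0,i=4
  #..## -> .   bit 19 = 0  t=0,i=13
  #..#. -> .   bit 18 = 0  t=2,i=19
  #...# -> #   bit 17 = 1  t=1,i=13
  #.... -> #   bit 16 = 1  t=0,i=6
  .#### -> #   bit 15 = 1  t=3,i=4
  .###. -> #   bit 14 = 1  t=2,i=5
  .##.# -> .   bit 13 = 0  t=1,i=7
  .##.. -> #   bit 12 = 1  t=0,i=15
  .#.## -> #   bit 11 = 1  t=1,i=5
  .#.#. -> .   bit 10 = 0  t=0,i=1
  .#..# -> .   bit 9 = 0  t=0,i=12
  .#... -> .   bit 8 = 0  t=0,i=5
  ..### -> #   bit 7 = 1  t=3,i=3
  ..##. -> .   bit 6 = 0  t=0,i=14
  ..#.# -> #   bit 5 = 1  t=0,i=9
  ..#.. -> .   bit 4 = 0  t=4,i=11
  ...## -> #   bit 3 = 1  t=3,i=2
  ...#. -> .   bit 2 = 0  t=0,i=8
  ....# -> #   bit 1 = 1  t=0,i=7
  ..... -> .   bit 0 = 0  t=1,i=1
  bits 10011010110100111101100010101010 = 2597574826

2597574826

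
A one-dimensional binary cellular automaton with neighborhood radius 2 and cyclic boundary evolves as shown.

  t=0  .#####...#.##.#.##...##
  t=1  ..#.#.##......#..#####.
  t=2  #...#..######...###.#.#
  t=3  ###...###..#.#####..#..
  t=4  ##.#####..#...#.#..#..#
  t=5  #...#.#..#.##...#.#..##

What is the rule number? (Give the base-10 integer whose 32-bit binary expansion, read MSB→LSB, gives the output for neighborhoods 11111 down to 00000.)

  [31] ##### => .  t=0,i=3
  [30] ####. => #  t=0,i=4
  [29] ###.# => .  t=2,i=18
  [28] ###.. => .  t=0,i=5
  [27] ##.## => .  t=0,i=0
  [26] ##.#. => .  t=0,i=13
  [25] ##..# => .  t=3,i=9
  [24] ##... => #  t=0,i=6
  [23] #.### => .  t=0,i=1
  [22] #.##. => .  t=0,i=11
  [21] #.#.# => #  t=0,i=14
  [20] #.#.. => #  t=4,i=16
  [19] #..## => #  t=1,i=16
  [18] #..#. => #  t=3,i=10
  [17] #...# => #  t=0,i=7
  [16] #.... => #  t=1,i=9
  [15] .#### => #  t=0,i=2
  [14] .###. => #  t=2,i=17
  [13] .##.# => .  t=0,i=12
  [12] .##.. => #  t=0,i=17
  [11] .#.## => .  t=0,i=10
  [10] .#.#. => .  t=1,i=3
  [9] .#..# => .  t=1,i=15
  [8] .#... => #  t=4,i=11
  [7] ..### => #  t=1,i=17
  [6] ..##. => #  t=0,i=21
  [5] ..#.# => .  t=0,i=9
  [4] ..#.. => .  t=1,i=14
  [3] ...## => #  t=0,i=20
  [2] ...#. => .  t=0,i=8
  [1] ....# => #  t=1,i=12
  [0] ..... => #  t=1,i=10
  bits 01000001001111111101000111001011 = 1094701515

1094701515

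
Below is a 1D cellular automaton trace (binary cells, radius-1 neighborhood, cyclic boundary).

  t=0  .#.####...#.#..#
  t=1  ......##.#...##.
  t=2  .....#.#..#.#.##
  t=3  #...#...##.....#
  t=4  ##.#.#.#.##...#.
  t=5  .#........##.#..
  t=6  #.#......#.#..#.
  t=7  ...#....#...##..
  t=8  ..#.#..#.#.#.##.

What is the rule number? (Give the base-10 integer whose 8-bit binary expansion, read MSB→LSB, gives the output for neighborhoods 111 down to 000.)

  nb ###: next=.  (t=0,i=4, bit7=0)
  nb ##.: next=#  (t=0,i=6, bit6=1)
  nb #.#: next=.  (t=0,i=0, bit5=0)
  nb #..: next=#  (t=0,i=7, bit4=1)
  nb .##: next=.  (t=0,i=3, bit3=0)
  nb .#.: next=.  (t=0,i=1, bit2=0)
  nb ..#: next=#  (t=0,i=9, bit1=1)
  nb ...: next=.  (t=0,i=8, bit0=0)
  bits 01010010 = 82

82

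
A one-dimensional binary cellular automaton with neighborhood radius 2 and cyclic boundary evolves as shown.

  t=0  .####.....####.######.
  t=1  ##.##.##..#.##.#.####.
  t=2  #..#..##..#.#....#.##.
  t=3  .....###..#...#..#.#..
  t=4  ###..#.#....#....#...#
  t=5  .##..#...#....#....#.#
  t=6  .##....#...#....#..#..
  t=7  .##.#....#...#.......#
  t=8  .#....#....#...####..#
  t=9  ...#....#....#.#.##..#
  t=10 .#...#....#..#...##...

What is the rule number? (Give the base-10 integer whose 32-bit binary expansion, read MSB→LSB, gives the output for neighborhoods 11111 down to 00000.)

4039839969

  ##### -> #   bit 31 = 1  t=0,i=17
  ####. -> #   bit 30 = 1  t=0,i=3
  ###.# -> #   bit 29 = 1  t=0,i=13
  ###.. -> #   bit 28 = 1  t=0,i=4
  ##.## -> .   bit 27 = 0  t=0,i=14
  ##.#. -> .   bit 26 = 0  t=1,i=14
  ##..# -> .   bit 25 = 0  t=0,i=21
  ##... -> .   bit 24 = 0  t=0,i=5
  #.### -> #   bit 23 = 1  t=0,i=15
  #.##. -> #   bit 22 = 1  t=1,i=0
  #.#.# -> .   bit 21 = 0  t=1,i=15
  #.#.. -> .   bit 20 = 0  t=2,i=0
  #..## -> #   bit 19 = 1  t=0,i=0
  #..#. -> .   bit 18 = 0  t=1,i=9
  #...# -> #   bit 17 = 1  t=3,i=12
  #.... -> #   bit 16 = 1  t=0,i=6
  .#### -> .   bit 15 = 0  t=0,i=2
  .###. -> .   bit 14 = 0  t=3,i=6
  .##.# -> .   bit 13 = 0  t=1,i=1
  .##.. -> #   bit 12 = 1  t=1,i=7
  .#.## -> .   bit 11 = 0  t=1,i=11
  .#.#. -> .   bit 10 = 0  t=2,i=11
  .#..# -> .   bit 9 = 0  t=2,i=1
  .#... -> .   bit 8 = 0  t=2,i=13
  ..### -> #   bit 7 = 1  t=0,i=1
  ..##. -> #   bit 6 = 1  t=2,i=6
  ..#.# -> #   bit 5 = 1  t=1,i=10
  ..#.. -> .   bit 4 = 0  t=2,i=3
  ...## -> .   bit 3 = 0  t=0,i=9
  ...#. -> .   bit 2 = 0  t=2,i=16
  ....# -> .   bit 1 = 0  t=0,i=8
  ..... -> #   bit 0 = 1  t=0,i=7
  bits 11110000110010110001000011100001 = 4039839969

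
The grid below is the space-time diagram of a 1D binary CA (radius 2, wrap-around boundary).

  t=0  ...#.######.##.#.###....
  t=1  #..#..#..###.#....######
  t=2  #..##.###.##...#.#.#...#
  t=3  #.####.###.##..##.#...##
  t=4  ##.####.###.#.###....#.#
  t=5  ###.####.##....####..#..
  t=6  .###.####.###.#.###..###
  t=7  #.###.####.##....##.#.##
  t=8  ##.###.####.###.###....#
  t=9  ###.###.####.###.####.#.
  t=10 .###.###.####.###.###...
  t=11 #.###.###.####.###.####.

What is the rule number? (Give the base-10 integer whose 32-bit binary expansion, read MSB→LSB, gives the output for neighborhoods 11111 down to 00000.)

2030696057

  #####|.  b31=0 t=0,i=7
  ####.|#  b30=1 t=0,i=9
  ###.#|#  b29=1 t=0,i=10
  ###..|#  b28=1 t=0,i=19
  ##.##|#  b27=1 t=0,i=11
  ##.#.|.  b26=0 t=0,i=14
  ##..#|.  b25=0 t=1,i=1
  ##...|#  b24=1 t=0,i=20
  #.###|.  b23=0 t=0,i=5
  #.##.|.  b22=0 t=0,i=12
  #.#.#|.  b21=0 t=0,i=15
  #.#..|.  b20=0 t=1,i=13
  #..##|#  b19=1 t=1,i=8
  #..#.|.  b18=0 t=1,i=2
  #...#|.  b17=0 t=2,i=13
  #....|#  b16=1 t=0,i=21
  .####|#  b15=1 t=0,i=6
  .###.|#  b14=1 t=0,i=18
  .##.#|#  b13=1 t=0,i=13
  .##..|#  b12=1 t=2,i=0
  .#.##|.  b11=0 t=0,i=4
  .#.#.|#  b10=1 t=2,i=16
  .#..#|#  b9=1 t=1,i=4
  .#...|.  b8=0 t=1,i=14
  ..###|.  b7=0 t=1,i=9
  ..##.|#  b6=1 t=2,i=3
  ..#.#|#  b5=1 t=0,i=3
  ..#..|#  b4=1 t=1,i=3
  ...##|#  b3=1 t=1,i=17
  ...#.|.  b2=0 t=0,i=2
  ....#|.  b1=0 t=0,i=1
  .....|#  b0=1 t=0,i=0
  bits 01111001000010011111011001111001 = 2030696057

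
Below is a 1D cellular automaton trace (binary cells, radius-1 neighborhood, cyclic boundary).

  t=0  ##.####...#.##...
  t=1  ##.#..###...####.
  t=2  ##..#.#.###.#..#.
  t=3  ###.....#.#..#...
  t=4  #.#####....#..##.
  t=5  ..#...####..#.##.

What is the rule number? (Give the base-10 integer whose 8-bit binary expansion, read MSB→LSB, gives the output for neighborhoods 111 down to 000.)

  [7] ### => .  t=0,i=4
  [6] ##. => #  t=0,i=1
  [5] #.# => .  t=0,i=2
  [4] #.. => #  t=0,i=7
  [3] .## => #  t=0,i=0
  [2] .#. => .  t=0,i=10
  [1] ..# => .  t=0,i=9
  [0] ... => #  t=0,i=8
  bits 01011001 = 89

89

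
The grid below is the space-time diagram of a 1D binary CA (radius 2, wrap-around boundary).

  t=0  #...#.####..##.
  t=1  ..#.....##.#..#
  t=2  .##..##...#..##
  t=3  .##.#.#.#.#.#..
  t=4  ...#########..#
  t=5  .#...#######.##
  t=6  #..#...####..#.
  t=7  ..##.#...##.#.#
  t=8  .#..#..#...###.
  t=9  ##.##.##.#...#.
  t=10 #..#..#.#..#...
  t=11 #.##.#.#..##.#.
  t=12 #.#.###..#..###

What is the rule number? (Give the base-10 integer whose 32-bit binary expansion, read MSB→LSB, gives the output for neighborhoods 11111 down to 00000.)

3563983891

  nb #####: next=#  (t=4,i=5, bit31=1)
  nb ####.: next=#  (t=0,i=8, bit30=1)
  nb ###.#: next=.  (t=5,i=11, bit29=0)
  nb ###..: next=#  (t=0,i=9, bit28=1)
  nb ##.##: next=.  (t=2,i=0, bit27=0)
  nb ##.#.: next=#  (t=0,i=14, bit26=1)
  nb ##..#: next=.  (t=0,i=10, bit25=0)
  nb ##...: next=.  (t=2,i=7, bit24=0)
  nb #.###: next=.  (t=0,i=6, bit23=0)
  nb #.##.: next=#  (t=2,i=1, bit22=1)
  nb #.#.#: next=#  (t=3,i=4, bit21=1)
  nb #.#..: next=.  (t=0,i=0, bit20=0)
  nb #..##: next=#  (t=0,i=11, bit19=1)
  nb #..#.: next=#  (t=1,i=1, bit18=1)
  nb #...#: next=#  (t=0,i=2, bit17=1)
  nb #....: next=.  (t=1,i=4, bit16=0)
  nb .####: next=.  (t=0,i=7, bit15=0)
  nb .###.: next=.  (t=8,i=12, bit14=0)
  nb .##.#: next=.  (t=0,i=13, bit13=0)
  nb .##..: next=#  (t=2,i=2, bit12=1)
  nb .#.##: next=.  (t=0,i=5, bit11=0)
  nb .#.#.: next=#  (t=3,i=5, bit10=1)
  nb .#..#: next=.  (t=1,i=0, bit9=0)
  nb .#...: next=.  (t=0,i=1, bit8=0)
  nb ..###: next=.  (t=4,i=3, bit7=0)
  nb ..##.: next=.  (t=0,i=12, bit6=0)
  nb ..#.#: next=.  (t=0,i=4, bit5=0)
  nb ..#..: next=#  (t=1,i=2, bit4=1)
  nb ...##: next=.  (t=1,i=7, bit3=0)
  nb ...#.: next=.  (t=0,i=3, bit2=0)
  nb ....#: next=#  (t=1,i=6, bit1=1)
  nb .....: next=#  (t=1,i=5, bit0=1)
  bits 11010100011011100001010000010011 = 3563983891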